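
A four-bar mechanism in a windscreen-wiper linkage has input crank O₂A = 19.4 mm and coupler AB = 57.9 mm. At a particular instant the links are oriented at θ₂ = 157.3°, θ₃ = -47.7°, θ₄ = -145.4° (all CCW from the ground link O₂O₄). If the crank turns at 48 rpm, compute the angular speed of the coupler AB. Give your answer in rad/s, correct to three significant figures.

1.43

ω₂ = 5.027 rad/s (from 48 rpm).
Differentiating the loop-closure r₂e^{iθ₂}+r₃e^{iθ₃}=r₁+r₄e^{iθ₄} gives r₂ω₂e^{iθ₂}+r₃ω₃e^{iθ₃}=r₄ω₄e^{iθ₄}.
Eliminating the other unknown: ω₃ = r₂ω₂ sin(θ₄−θ₂) / [r₃ sin(θ₃−θ₄)].
Numerator sine = +0.84151; denominator sine = +0.99098.
Result = 0.0194·5.027·(+0.84151) / (0.0579·(+0.99098)) = +1.4302 rad/s; magnitude 1.4302 rad/s.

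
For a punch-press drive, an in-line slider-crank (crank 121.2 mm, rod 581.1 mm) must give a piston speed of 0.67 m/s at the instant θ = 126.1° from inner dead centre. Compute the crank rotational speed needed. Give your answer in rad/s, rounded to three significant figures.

For an in-line slider-crank, |v_piston| = rω|sinθ|·[1 + r cosθ/√(L² − r² sin²θ)].
With r = 0.1212 m, L = 0.5811 m, θ = 126.1°: the bracketed kinematic factor |dx/dθ| = 0.085719 m.
ω = v/|dx/dθ| = 0.67/0.085719 = 7.8162 rad/s.

7.82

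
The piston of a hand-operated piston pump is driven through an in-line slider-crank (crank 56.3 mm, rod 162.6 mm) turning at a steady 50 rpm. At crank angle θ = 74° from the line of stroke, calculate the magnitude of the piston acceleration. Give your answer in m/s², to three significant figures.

0.0498

ω = 2π·50/60 = 5.236 rad/s
x(θ) = r cosθ + √(L² − r² sin²θ); with ω constant, a = ω²·d²x/dθ².
d²x/dθ² = −r cosθ − r²(cos2θ)/√u − r⁴ sin²2θ/(4u^{3/2}),  u = L² − r² sin²θ = 0.0235099 m².
Substituting r = 0.0563 m, L = 0.1626 m, θ = 74°: d²x/dθ² = +0.0018172 m.
a = ω²·d²x/dθ² = (5.236)²·(+0.0018172) = +0.049819 m/s²;  |a| = 0.049819 m/s².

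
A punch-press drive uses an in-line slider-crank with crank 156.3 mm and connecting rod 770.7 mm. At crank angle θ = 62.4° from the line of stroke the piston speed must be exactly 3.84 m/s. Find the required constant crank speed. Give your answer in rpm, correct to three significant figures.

For an in-line slider-crank, |v_piston| = rω|sinθ|·[1 + r cosθ/√(L² − r² sin²θ)].
With r = 0.1563 m, L = 0.7707 m, θ = 62.4°: the bracketed kinematic factor |dx/dθ| = 0.15174 m.
ω = v/|dx/dθ| = 3.84/0.15174 = 25.306 rad/s.
N = 60ω/(2π) = 241.65 rpm.

242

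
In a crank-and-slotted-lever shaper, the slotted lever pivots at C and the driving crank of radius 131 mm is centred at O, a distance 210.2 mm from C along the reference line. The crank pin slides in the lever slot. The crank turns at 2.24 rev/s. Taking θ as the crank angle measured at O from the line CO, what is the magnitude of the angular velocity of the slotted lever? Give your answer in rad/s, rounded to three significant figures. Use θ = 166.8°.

17.6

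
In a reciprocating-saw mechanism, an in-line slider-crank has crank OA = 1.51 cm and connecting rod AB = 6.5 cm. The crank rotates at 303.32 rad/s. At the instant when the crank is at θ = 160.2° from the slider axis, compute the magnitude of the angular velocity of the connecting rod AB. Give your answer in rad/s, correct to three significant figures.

66.5

ω = 303.3 rad/s
The rod makes angle φ with the slider axis where L sinφ = r sinθ; differentiating, L cosφ·φ̇ = r ω cosθ.
L cosφ = √(L² − r² sin²θ) = 0.064798 m.
|ω_rod| = r ω |cosθ| / √(L² − r² sin²θ) = 0.0151·303.3·0.94088/0.064798 = 66.504 rad/s.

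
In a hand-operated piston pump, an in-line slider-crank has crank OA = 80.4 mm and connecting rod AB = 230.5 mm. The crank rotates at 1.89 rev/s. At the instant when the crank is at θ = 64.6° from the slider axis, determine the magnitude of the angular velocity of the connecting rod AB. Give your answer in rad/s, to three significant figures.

1.87

ω = 11.88 rad/s (converted from 1.89 rev/s).
The rod makes angle φ with the slider axis where L sinφ = r sinθ; differentiating, L cosφ·φ̇ = r ω cosθ.
L cosφ = √(L² − r² sin²θ) = 0.21876 m.
|ω_rod| = r ω |cosθ| / √(L² − r² sin²θ) = 0.0804·11.88·0.42894/0.21876 = 1.8721 rad/s.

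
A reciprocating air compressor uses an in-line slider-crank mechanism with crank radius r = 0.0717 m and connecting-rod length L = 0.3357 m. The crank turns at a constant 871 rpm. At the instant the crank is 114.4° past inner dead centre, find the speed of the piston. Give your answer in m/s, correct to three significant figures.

ω = 2π·871/60 = 91.21 rad/s
For an in-line slider-crank, x = r cosθ + √(L² − r² sin²θ), so v = −rω sinθ·[1 + r cosθ/√(L² − r² sin²θ)].
With r = 0.0717 m, L = 0.3357 m, θ = 114.4°: √(L² − r² sin²θ) = 0.32929 m.
v = −0.0717·91.21·0.91068·[1 + 0.0717·-0.41310/0.32929] = -5.42 m/s.
|v| = 5.42 m/s.

5.42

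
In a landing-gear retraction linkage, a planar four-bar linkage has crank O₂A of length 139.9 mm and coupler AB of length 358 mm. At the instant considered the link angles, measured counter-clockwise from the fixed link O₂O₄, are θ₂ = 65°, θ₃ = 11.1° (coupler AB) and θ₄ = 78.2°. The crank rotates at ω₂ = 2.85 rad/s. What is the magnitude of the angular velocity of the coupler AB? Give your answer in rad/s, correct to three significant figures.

ω₂ = 2.85 rad/s
Differentiating the loop-closure r₂e^{iθ₂}+r₃e^{iθ₃}=r₁+r₄e^{iθ₄} gives r₂ω₂e^{iθ₂}+r₃ω₃e^{iθ₃}=r₄ω₄e^{iθ₄}.
Eliminating the other unknown: ω₃ = r₂ω₂ sin(θ₄−θ₂) / [r₃ sin(θ₃−θ₄)].
Numerator sine = +0.22835; denominator sine = -0.92119.
Result = 0.1399·2.85·(+0.22835) / (0.358·(-0.92119)) = -0.27608 rad/s; magnitude 0.27608 rad/s.

0.276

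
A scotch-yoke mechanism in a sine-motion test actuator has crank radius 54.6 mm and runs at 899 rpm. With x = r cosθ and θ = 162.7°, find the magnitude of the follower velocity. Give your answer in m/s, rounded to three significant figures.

1.53

ω = 94.14 rad/s (from 899 rpm).
x = r cosθ ⇒ ẋ = −rω sinθ.
|v| = rω|sinθ| = 0.0546·94.14·|sin 162.7°| = 1.5286 m/s.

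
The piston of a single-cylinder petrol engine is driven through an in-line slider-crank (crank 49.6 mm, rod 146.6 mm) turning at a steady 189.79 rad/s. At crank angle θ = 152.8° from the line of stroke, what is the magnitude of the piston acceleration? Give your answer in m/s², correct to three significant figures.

1220

ω = 189.8 rad/s
x(θ) = r cosθ + √(L² − r² sin²θ); with ω constant, a = ω²·d²x/dθ².
d²x/dθ² = −r cosθ − r²(cos2θ)/√u − r⁴ sin²2θ/(4u^{3/2}),  u = L² − r² sin²θ = 0.0209775 m².
Substituting r = 0.0496 m, L = 0.1466 m, θ = 152.8°: d²x/dθ² = +0.033898 m.
a = ω²·d²x/dθ² = (189.8)²·(+0.033898) = +1221 m/s²;  |a| = 1221 m/s².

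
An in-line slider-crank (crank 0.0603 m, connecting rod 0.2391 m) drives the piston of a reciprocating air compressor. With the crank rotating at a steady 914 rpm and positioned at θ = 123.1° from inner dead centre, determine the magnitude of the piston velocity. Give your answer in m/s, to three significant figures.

4.15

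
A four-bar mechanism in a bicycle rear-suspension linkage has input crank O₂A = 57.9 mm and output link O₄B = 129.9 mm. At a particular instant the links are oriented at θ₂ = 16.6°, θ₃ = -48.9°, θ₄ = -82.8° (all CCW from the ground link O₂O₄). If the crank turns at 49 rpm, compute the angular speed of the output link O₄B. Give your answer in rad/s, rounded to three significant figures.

ω₂ = 5.131 rad/s (from 49 rpm).
Differentiating the loop-closure r₂e^{iθ₂}+r₃e^{iθ₃}=r₁+r₄e^{iθ₄} gives r₂ω₂e^{iθ₂}+r₃ω₃e^{iθ₃}=r₄ω₄e^{iθ₄}.
Eliminating the other unknown: ω₄ = r₂ω₂ sin(θ₂−θ₃) / [r₄ sin(θ₄−θ₃)].
Numerator sine = +0.90996; denominator sine = -0.55775.
Result = 0.0579·5.131·(+0.90996) / (0.1299·(-0.55775)) = -3.7315 rad/s; magnitude 3.7315 rad/s.

3.73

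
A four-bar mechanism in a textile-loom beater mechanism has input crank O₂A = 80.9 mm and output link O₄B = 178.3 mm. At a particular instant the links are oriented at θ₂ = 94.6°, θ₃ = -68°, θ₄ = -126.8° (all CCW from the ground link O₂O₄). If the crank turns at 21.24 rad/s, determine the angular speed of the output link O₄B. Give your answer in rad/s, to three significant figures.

ω₂ = 21.24 rad/s
Differentiating the loop-closure r₂e^{iθ₂}+r₃e^{iθ₃}=r₁+r₄e^{iθ₄} gives r₂ω₂e^{iθ₂}+r₃ω₃e^{iθ₃}=r₄ω₄e^{iθ₄}.
Eliminating the other unknown: ω₄ = r₂ω₂ sin(θ₂−θ₃) / [r₄ sin(θ₄−θ₃)].
Numerator sine = +0.29904; denominator sine = -0.85536.
Result = 0.0809·21.24·(+0.29904) / (0.1783·(-0.85536)) = -3.3692 rad/s; magnitude 3.3692 rad/s.

3.37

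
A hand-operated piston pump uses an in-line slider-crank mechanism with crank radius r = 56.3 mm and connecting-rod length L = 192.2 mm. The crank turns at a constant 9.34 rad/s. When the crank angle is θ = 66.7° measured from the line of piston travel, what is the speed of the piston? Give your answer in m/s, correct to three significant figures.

ω = 9.34 rad/s
For an in-line slider-crank, x = r cosθ + √(L² − r² sin²θ), so v = −rω sinθ·[1 + r cosθ/√(L² − r² sin²θ)].
With r = 0.0563 m, L = 0.1922 m, θ = 66.7°: √(L² − r² sin²θ) = 0.18511 m.
v = −0.0563·9.34·0.91845·[1 + 0.0563·0.39555/0.18511] = -0.54106 m/s.
|v| = 0.54106 m/s.

0.541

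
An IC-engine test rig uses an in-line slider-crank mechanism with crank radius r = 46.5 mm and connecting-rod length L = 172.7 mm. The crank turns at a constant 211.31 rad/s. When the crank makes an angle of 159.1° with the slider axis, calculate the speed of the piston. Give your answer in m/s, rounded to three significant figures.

2.62

ω = 211.3 rad/s
For an in-line slider-crank, x = r cosθ + √(L² − r² sin²θ), so v = −rω sinθ·[1 + r cosθ/√(L² − r² sin²θ)].
With r = 0.0465 m, L = 0.1727 m, θ = 159.1°: √(L² − r² sin²θ) = 0.1719 m.
v = −0.0465·211.3·0.35674·[1 + 0.0465·-0.93420/0.1719] = -2.6195 m/s.
|v| = 2.6195 m/s.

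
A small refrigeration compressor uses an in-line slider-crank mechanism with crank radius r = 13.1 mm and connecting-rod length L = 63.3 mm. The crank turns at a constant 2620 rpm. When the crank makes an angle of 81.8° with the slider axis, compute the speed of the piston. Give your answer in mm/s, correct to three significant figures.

3660

ω = 2π·2620/60 = 274.4 rad/s
For an in-line slider-crank, x = r cosθ + √(L² − r² sin²θ), so v = −rω sinθ·[1 + r cosθ/√(L² − r² sin²θ)].
With r = 0.0131 m, L = 0.0633 m, θ = 81.8°: √(L² − r² sin²θ) = 0.061958 m.
v = −0.0131·274.4·0.98978·[1 + 0.0131·0.14263/0.061958] = -3.6647 m/s.
|v| = 3.6647 m/s = 3664.7 mm/s.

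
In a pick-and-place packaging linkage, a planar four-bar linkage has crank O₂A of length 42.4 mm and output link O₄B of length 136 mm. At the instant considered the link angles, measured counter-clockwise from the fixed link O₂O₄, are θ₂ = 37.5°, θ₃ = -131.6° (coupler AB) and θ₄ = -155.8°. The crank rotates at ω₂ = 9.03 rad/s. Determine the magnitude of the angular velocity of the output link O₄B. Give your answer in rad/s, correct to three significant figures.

1.30

ω₂ = 9.03 rad/s
Differentiating the loop-closure r₂e^{iθ₂}+r₃e^{iθ₃}=r₁+r₄e^{iθ₄} gives r₂ω₂e^{iθ₂}+r₃ω₃e^{iθ₃}=r₄ω₄e^{iθ₄}.
Eliminating the other unknown: ω₄ = r₂ω₂ sin(θ₂−θ₃) / [r₄ sin(θ₄−θ₃)].
Numerator sine = +0.18910; denominator sine = -0.40992.
Result = 0.0424·9.03·(+0.18910) / (0.136·(-0.40992)) = -1.2987 rad/s; magnitude 1.2987 rad/s.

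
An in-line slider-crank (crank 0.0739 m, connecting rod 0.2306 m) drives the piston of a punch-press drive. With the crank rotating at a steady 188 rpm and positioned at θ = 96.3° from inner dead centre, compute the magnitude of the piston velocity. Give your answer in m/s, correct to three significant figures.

ω = 2π·188/60 = 19.69 rad/s
For an in-line slider-crank, x = r cosθ + √(L² − r² sin²θ), so v = −rω sinθ·[1 + r cosθ/√(L² − r² sin²θ)].
With r = 0.0739 m, L = 0.2306 m, θ = 96.3°: √(L² − r² sin²θ) = 0.21859 m.
v = −0.0739·19.69·0.99396·[1 + 0.0739·-0.10973/0.21859] = -1.3925 m/s.
|v| = 1.3925 m/s.

1.39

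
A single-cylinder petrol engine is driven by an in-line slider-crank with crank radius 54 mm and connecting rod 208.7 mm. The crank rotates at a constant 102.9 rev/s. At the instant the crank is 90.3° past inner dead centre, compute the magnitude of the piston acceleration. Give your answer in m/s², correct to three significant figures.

6160

ω = 2π·103 = 646.5 rad/s
x(θ) = r cosθ + √(L² − r² sin²θ); with ω constant, a = ω²·d²x/dθ².
d²x/dθ² = −r cosθ − r²(cos2θ)/√u − r⁴ sin²2θ/(4u^{3/2}),  u = L² − r² sin²θ = 0.0406398 m².
Substituting r = 0.054 m, L = 0.2087 m, θ = 90.3°: d²x/dθ² = +0.014747 m.
a = ω²·d²x/dθ² = (646.5)²·(+0.014747) = +6164.3 m/s²;  |a| = 6164.3 m/s².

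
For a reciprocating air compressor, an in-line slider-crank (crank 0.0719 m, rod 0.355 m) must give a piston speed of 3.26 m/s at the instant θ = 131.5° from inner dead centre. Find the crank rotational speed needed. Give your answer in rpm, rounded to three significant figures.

669

For an in-line slider-crank, |v_piston| = rω|sinθ|·[1 + r cosθ/√(L² − r² sin²θ)].
With r = 0.0719 m, L = 0.355 m, θ = 131.5°: the bracketed kinematic factor |dx/dθ| = 0.046538 m.
ω = v/|dx/dθ| = 3.26/0.046538 = 70.05 rad/s.
N = 60ω/(2π) = 668.92 rpm.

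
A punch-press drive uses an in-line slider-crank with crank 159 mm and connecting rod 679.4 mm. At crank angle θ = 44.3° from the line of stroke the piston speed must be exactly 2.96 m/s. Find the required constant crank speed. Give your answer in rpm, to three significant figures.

For an in-line slider-crank, |v_piston| = rω|sinθ|·[1 + r cosθ/√(L² − r² sin²θ)].
With r = 0.159 m, L = 0.6794 m, θ = 44.3°: the bracketed kinematic factor |dx/dθ| = 0.1299 m.
ω = v/|dx/dθ| = 2.96/0.1299 = 22.787 rad/s.
N = 60ω/(2π) = 217.6 rpm.

218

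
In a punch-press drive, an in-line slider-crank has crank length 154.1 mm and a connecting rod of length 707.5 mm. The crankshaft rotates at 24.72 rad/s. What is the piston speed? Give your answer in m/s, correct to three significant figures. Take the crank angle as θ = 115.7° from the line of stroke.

ω = 24.72 rad/s
For an in-line slider-crank, x = r cosθ + √(L² − r² sin²θ), so v = −rω sinθ·[1 + r cosθ/√(L² − r² sin²θ)].
With r = 0.1541 m, L = 0.7075 m, θ = 115.7°: √(L² − r² sin²θ) = 0.69374 m.
v = −0.1541·24.72·0.90108·[1 + 0.1541·-0.43366/0.69374] = -3.1019 m/s.
|v| = 3.1019 m/s.

3.10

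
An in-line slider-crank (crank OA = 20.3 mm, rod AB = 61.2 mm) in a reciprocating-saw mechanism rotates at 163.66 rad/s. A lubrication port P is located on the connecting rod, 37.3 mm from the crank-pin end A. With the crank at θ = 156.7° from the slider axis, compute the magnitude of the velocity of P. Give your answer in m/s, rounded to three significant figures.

1.60

ω = 163.7 rad/s.  Crank-pin speed |V_A| = rω = 3.3223 m/s, perpendicular to OA.
Rod angle: sinφ = −(r/L) sinθ ⇒ φ = -7.539°; ω_rod = −rω cosθ/√(L²−r²sin²θ) = +50.293 rad/s.
V_P = V_A + ω_rod × AP, with AP = 0.0373 m along the rod.
Components: V_Px = −rω sinθ − a·ω_rod·sinφ = -1.068 m/s;  V_Py = rω cosθ + a·ω_rod·cosφ = -1.1916 m/s.
|V_P| = √(V_Px² + V_Py²) = 1.6002 m/s.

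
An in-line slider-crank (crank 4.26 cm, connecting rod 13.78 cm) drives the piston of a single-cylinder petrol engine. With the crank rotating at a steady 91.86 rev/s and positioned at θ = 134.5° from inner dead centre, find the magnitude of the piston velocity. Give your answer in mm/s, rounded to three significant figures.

ω = 2π·91.9 = 577.2 rad/s
For an in-line slider-crank, x = r cosθ + √(L² − r² sin²θ), so v = −rω sinθ·[1 + r cosθ/√(L² − r² sin²θ)].
With r = 0.0426 m, L = 0.1378 m, θ = 134.5°: √(L² − r² sin²θ) = 0.13441 m.
v = −0.0426·577.2·0.71325·[1 + 0.0426·-0.70091/0.13441] = -13.641 m/s.
|v| = 13.641 m/s = 13641 mm/s.

13600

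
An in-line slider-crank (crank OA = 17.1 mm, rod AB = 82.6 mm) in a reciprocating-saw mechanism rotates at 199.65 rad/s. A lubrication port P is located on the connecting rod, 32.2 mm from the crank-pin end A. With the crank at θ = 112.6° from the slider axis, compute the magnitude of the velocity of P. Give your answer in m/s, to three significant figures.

ω = 199.7 rad/s.  Crank-pin speed |V_A| = rω = 3.414 m/s, perpendicular to OA.
Rod angle: sinφ = −(r/L) sinθ ⇒ φ = -11.018°; ω_rod = −rω cosθ/√(L²−r²sin²θ) = +16.182 rad/s.
V_P = V_A + ω_rod × AP, with AP = 0.0322 m along the rod.
Components: V_Px = −rω sinθ − a·ω_rod·sinφ = -3.0523 m/s;  V_Py = rω cosθ + a·ω_rod·cosφ = -0.80054 m/s.
|V_P| = √(V_Px² + V_Py²) = 3.1555 m/s.

3.16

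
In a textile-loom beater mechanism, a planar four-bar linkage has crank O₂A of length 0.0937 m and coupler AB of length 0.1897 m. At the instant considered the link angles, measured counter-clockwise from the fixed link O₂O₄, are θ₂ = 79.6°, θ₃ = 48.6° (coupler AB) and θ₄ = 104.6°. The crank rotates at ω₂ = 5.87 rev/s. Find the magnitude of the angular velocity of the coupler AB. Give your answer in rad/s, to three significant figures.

ω₂ = 36.88 rad/s (from 5.87 rev/s).
Differentiating the loop-closure r₂e^{iθ₂}+r₃e^{iθ₃}=r₁+r₄e^{iθ₄} gives r₂ω₂e^{iθ₂}+r₃ω₃e^{iθ₃}=r₄ω₄e^{iθ₄}.
Eliminating the other unknown: ω₃ = r₂ω₂ sin(θ₄−θ₂) / [r₃ sin(θ₃−θ₄)].
Numerator sine = +0.42262; denominator sine = -0.82904.
Result = 0.0937·36.88·(+0.42262) / (0.1897·(-0.82904)) = -9.2868 rad/s; magnitude 9.2868 rad/s.

9.29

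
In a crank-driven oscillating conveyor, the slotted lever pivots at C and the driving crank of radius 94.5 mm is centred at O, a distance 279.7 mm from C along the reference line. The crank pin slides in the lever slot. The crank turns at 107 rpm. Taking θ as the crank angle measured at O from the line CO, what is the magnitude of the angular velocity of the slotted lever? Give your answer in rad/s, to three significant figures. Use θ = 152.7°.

4.06

ω = 11.21 rad/s (from 107 rpm).
Crank pin A relative to C: A = (d + r cosθ, r sinθ); lever angle φ = atan2(r sinθ, d + r cosθ).
Differentiating tanφ: φ̇ = rω(d cosθ + r)/(d² + r² + 2dr cosθ).
d² + r² + 2dr cosθ = |CA|² = 0.0401871 m²;  d cosθ + r = -0.15405 m.
|ω_lever| = |0.0945·11.21·-0.15405| / 0.0401871 = 4.0589 rad/s.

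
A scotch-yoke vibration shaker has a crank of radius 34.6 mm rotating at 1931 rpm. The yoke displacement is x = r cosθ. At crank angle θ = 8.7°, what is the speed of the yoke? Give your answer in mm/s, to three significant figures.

ω = 202.2 rad/s (from 1931 rpm).
x = r cosθ ⇒ ẋ = −rω sinθ.
|v| = rω|sinθ| = 0.0346·202.2·|sin 8.7°| = 1.0583 m/s = 1058.3 mm/s.

1060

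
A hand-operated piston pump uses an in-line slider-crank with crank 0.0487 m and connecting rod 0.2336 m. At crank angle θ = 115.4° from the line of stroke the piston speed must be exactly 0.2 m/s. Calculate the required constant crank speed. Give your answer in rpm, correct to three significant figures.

47.8

For an in-line slider-crank, |v_piston| = rω|sinθ|·[1 + r cosθ/√(L² − r² sin²θ)].
With r = 0.0487 m, L = 0.2336 m, θ = 115.4°: the bracketed kinematic factor |dx/dθ| = 0.039987 m.
ω = v/|dx/dθ| = 0.2/0.039987 = 5.0016 rad/s.
N = 60ω/(2π) = 47.762 rpm.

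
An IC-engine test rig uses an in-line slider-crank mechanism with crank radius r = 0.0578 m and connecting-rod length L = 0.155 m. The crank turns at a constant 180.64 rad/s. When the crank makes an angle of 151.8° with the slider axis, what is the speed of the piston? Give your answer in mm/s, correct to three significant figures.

3290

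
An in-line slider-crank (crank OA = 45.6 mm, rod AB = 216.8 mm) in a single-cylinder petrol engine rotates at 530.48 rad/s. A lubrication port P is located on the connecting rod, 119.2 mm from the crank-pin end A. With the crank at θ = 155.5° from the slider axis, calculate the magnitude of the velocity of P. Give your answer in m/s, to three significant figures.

ω = 530.5 rad/s.  Crank-pin speed |V_A| = rω = 24.19 m/s, perpendicular to OA.
Rod angle: sinφ = −(r/L) sinθ ⇒ φ = -5.004°; ω_rod = −rω cosθ/√(L²−r²sin²θ) = +101.92 rad/s.
V_P = V_A + ω_rod × AP, with AP = 0.1192 m along the rod.
Components: V_Px = −rω sinθ − a·ω_rod·sinφ = -8.9717 m/s;  V_Py = rω cosθ + a·ω_rod·cosφ = -9.9094 m/s.
|V_P| = √(V_Px² + V_Py²) = 13.367 m/s.

13.4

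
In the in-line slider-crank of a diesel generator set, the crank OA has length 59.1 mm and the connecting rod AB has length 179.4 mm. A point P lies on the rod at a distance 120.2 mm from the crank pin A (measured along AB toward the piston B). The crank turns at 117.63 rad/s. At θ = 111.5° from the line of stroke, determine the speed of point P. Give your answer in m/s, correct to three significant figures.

ω = 117.6 rad/s.  Crank-pin speed |V_A| = rω = 6.9519 m/s, perpendicular to OA.
Rod angle: sinφ = −(r/L) sinθ ⇒ φ = -17.849°; ω_rod = −rω cosθ/√(L²−r²sin²θ) = +14.92 rad/s.
V_P = V_A + ω_rod × AP, with AP = 0.1202 m along the rod.
Components: V_Px = −rω sinθ − a·ω_rod·sinφ = -5.9185 m/s;  V_Py = rω cosθ + a·ω_rod·cosφ = -0.84078 m/s.
|V_P| = √(V_Px² + V_Py²) = 5.9779 m/s.

5.98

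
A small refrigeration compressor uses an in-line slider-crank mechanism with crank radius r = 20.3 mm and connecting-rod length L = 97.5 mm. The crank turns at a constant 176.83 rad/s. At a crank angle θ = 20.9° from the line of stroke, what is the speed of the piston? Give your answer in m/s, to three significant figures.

1.53

ω = 176.8 rad/s
For an in-line slider-crank, x = r cosθ + √(L² − r² sin²θ), so v = −rω sinθ·[1 + r cosθ/√(L² − r² sin²θ)].
With r = 0.0203 m, L = 0.0975 m, θ = 20.9°: √(L² − r² sin²θ) = 0.097231 m.
v = −0.0203·176.8·0.35674·[1 + 0.0203·0.93420/0.097231] = -1.5303 m/s.
|v| = 1.5303 m/s.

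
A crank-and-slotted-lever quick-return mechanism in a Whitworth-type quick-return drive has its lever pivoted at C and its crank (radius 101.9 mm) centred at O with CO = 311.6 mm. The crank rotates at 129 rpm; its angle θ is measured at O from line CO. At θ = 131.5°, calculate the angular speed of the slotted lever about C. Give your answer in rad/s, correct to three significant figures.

ω = 13.51 rad/s (from 129 rpm).
Crank pin A relative to C: A = (d + r cosθ, r sinθ); lever angle φ = atan2(r sinθ, d + r cosθ).
Differentiating tanφ: φ̇ = rω(d cosθ + r)/(d² + r² + 2dr cosθ).
d² + r² + 2dr cosθ = |CA|² = 0.0653991 m²;  d cosθ + r = -0.10457 m.
|ω_lever| = |0.1019·13.51·-0.10457| / 0.0653991 = 2.2011 rad/s.

2.20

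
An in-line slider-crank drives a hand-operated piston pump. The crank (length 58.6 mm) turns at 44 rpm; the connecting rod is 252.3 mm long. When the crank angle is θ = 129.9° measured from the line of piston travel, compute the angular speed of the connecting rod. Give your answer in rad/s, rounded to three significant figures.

ω = 4.608 rad/s (converted from 44 rpm).
The rod makes angle φ with the slider axis where L sinφ = r sinθ; differentiating, L cosφ·φ̇ = r ω cosθ.
L cosφ = √(L² − r² sin²θ) = 0.24826 m.
|ω_rod| = r ω |cosθ| / √(L² − r² sin²θ) = 0.0586·4.608·0.64145/0.24826 = 0.69764 rad/s.

0.698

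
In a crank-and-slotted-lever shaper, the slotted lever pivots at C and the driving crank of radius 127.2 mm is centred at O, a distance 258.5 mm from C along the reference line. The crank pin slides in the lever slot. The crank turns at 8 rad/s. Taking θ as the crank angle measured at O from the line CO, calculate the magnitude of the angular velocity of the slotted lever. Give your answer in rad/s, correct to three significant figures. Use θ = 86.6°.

1.67

ω = 8 rad/s
Crank pin A relative to C: A = (d + r cosθ, r sinθ); lever angle φ = atan2(r sinθ, d + r cosθ).
Differentiating tanφ: φ̇ = rω(d cosθ + r)/(d² + r² + 2dr cosθ).
d² + r² + 2dr cosθ = |CA|² = 0.0869022 m²;  d cosθ + r = +0.14253 m.
|ω_lever| = |0.1272·8·+0.14253| / 0.0869022 = 1.669 rad/s.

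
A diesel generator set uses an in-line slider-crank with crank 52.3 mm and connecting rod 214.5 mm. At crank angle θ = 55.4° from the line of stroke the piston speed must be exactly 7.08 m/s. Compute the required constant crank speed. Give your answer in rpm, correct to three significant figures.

1380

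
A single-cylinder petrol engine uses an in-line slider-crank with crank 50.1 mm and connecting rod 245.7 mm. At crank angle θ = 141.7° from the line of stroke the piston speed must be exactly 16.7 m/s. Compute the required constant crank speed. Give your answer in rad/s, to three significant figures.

For an in-line slider-crank, |v_piston| = rω|sinθ|·[1 + r cosθ/√(L² − r² sin²θ)].
With r = 0.0501 m, L = 0.2457 m, θ = 141.7°: the bracketed kinematic factor |dx/dθ| = 0.026042 m.
ω = v/|dx/dθ| = 16.7/0.026042 = 641.27 rad/s.

641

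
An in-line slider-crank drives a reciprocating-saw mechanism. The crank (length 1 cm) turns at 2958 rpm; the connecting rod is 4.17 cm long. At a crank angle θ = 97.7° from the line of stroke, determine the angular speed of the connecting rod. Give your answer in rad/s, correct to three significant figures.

10.2

ω = 309.8 rad/s (converted from 2958 rpm).
The rod makes angle φ with the slider axis where L sinφ = r sinθ; differentiating, L cosφ·φ̇ = r ω cosθ.
L cosφ = √(L² − r² sin²θ) = 0.040505 m.
|ω_rod| = r ω |cosθ| / √(L² − r² sin²θ) = 0.01·309.8·0.13399/0.040505 = 10.246 rad/s.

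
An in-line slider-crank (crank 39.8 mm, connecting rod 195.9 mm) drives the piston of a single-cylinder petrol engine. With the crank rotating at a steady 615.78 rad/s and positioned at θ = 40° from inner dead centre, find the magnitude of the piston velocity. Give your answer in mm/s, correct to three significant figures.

18200

ω = 615.8 rad/s
For an in-line slider-crank, x = r cosθ + √(L² − r² sin²θ), so v = −rω sinθ·[1 + r cosθ/√(L² − r² sin²θ)].
With r = 0.0398 m, L = 0.1959 m, θ = 40°: √(L² − r² sin²θ) = 0.19422 m.
v = −0.0398·615.8·0.64279·[1 + 0.0398·0.76604/0.19422] = -18.226 m/s.
|v| = 18.226 m/s = 18226 mm/s.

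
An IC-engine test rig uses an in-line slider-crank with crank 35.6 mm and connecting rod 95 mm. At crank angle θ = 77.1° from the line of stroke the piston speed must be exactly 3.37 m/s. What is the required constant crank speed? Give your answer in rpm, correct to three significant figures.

For an in-line slider-crank, |v_piston| = rω|sinθ|·[1 + r cosθ/√(L² − r² sin²θ)].
With r = 0.0356 m, L = 0.095 m, θ = 77.1°: the bracketed kinematic factor |dx/dθ| = 0.03782 m.
ω = v/|dx/dθ| = 3.37/0.03782 = 89.106 rad/s.
N = 60ω/(2π) = 850.9 rpm.

851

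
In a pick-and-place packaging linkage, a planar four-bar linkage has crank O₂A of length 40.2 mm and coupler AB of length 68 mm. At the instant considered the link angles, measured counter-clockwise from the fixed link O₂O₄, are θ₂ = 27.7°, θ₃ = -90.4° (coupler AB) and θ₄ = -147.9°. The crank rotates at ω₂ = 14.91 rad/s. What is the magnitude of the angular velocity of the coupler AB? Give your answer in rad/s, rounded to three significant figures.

ω₂ = 14.91 rad/s
Differentiating the loop-closure r₂e^{iθ₂}+r₃e^{iθ₃}=r₁+r₄e^{iθ₄} gives r₂ω₂e^{iθ₂}+r₃ω₃e^{iθ₃}=r₄ω₄e^{iθ₄}.
Eliminating the other unknown: ω₃ = r₂ω₂ sin(θ₄−θ₂) / [r₃ sin(θ₃−θ₄)].
Numerator sine = -0.07672; denominator sine = +0.84339.
Result = 0.0402·14.91·(-0.07672) / (0.068·(+0.84339)) = -0.8018 rad/s; magnitude 0.8018 rad/s.

0.802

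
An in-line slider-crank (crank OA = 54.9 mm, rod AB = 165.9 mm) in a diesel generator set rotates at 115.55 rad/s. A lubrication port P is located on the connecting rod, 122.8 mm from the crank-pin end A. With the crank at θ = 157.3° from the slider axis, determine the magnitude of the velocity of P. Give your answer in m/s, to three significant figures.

2.43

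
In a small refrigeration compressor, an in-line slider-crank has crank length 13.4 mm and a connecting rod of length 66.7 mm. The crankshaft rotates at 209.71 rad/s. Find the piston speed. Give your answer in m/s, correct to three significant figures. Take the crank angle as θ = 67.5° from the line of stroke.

2.80

ω = 209.7 rad/s
For an in-line slider-crank, x = r cosθ + √(L² − r² sin²θ), so v = −rω sinθ·[1 + r cosθ/√(L² − r² sin²θ)].
With r = 0.0134 m, L = 0.0667 m, θ = 67.5°: √(L² − r² sin²θ) = 0.065541 m.
v = −0.0134·209.7·0.92388·[1 + 0.0134·0.38268/0.065541] = -2.7993 m/s.
|v| = 2.7993 m/s.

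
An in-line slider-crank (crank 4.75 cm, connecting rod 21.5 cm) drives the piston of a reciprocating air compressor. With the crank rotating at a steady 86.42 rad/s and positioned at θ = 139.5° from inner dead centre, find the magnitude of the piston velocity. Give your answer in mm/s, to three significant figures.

ω = 86.42 rad/s
For an in-line slider-crank, x = r cosθ + √(L² − r² sin²θ), so v = −rω sinθ·[1 + r cosθ/√(L² − r² sin²θ)].
With r = 0.0475 m, L = 0.215 m, θ = 139.5°: √(L² − r² sin²θ) = 0.21278 m.
v = −0.0475·86.42·0.64945·[1 + 0.0475·-0.76041/0.21278] = -2.2134 m/s.
|v| = 2.2134 m/s = 2213.4 mm/s.

2210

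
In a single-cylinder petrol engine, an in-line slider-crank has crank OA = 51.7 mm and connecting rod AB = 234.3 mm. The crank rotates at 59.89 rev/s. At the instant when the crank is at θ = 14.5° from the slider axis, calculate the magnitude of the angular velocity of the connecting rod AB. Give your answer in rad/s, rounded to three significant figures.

ω = 376.3 rad/s (converted from 59.89 rev/s).
The rod makes angle φ with the slider axis where L sinφ = r sinθ; differentiating, L cosφ·φ̇ = r ω cosθ.
L cosφ = √(L² − r² sin²θ) = 0.23394 m.
|ω_rod| = r ω |cosθ| / √(L² − r² sin²θ) = 0.0517·376.3·0.96815/0.23394 = 80.511 rad/s.

80.5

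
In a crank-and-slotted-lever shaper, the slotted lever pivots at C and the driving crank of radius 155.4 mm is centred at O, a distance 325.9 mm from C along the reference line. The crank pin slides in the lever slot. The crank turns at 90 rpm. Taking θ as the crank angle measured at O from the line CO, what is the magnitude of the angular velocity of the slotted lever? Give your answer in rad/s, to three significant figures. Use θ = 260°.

1.28

ω = 9.425 rad/s (from 90 rpm).
Crank pin A relative to C: A = (d + r cosθ, r sinθ); lever angle φ = atan2(r sinθ, d + r cosθ).
Differentiating tanφ: φ̇ = rω(d cosθ + r)/(d² + r² + 2dr cosθ).
d² + r² + 2dr cosθ = |CA|² = 0.112771 m²;  d cosθ + r = +0.098808 m.
|ω_lever| = |0.1554·9.425·+0.098808| / 0.112771 = 1.2833 rad/s.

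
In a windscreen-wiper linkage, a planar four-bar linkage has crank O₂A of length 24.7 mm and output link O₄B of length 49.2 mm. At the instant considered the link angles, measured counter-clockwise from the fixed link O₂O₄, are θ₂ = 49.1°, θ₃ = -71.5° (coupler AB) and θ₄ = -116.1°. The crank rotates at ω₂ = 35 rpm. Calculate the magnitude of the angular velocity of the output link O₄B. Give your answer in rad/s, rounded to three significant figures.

ω₂ = 3.665 rad/s (from 35 rpm).
Differentiating the loop-closure r₂e^{iθ₂}+r₃e^{iθ₃}=r₁+r₄e^{iθ₄} gives r₂ω₂e^{iθ₂}+r₃ω₃e^{iθ₃}=r₄ω₄e^{iθ₄}.
Eliminating the other unknown: ω₄ = r₂ω₂ sin(θ₂−θ₃) / [r₄ sin(θ₄−θ₃)].
Numerator sine = +0.86074; denominator sine = -0.70215.
Result = 0.0247·3.665·(+0.86074) / (0.0492·(-0.70215)) = -2.2556 rad/s; magnitude 2.2556 rad/s.

2.26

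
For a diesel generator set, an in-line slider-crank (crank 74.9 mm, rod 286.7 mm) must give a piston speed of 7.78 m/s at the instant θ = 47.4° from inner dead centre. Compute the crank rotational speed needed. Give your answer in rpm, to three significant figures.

1140

For an in-line slider-crank, |v_piston| = rω|sinθ|·[1 + r cosθ/√(L² − r² sin²θ)].
With r = 0.0749 m, L = 0.2867 m, θ = 47.4°: the bracketed kinematic factor |dx/dθ| = 0.065069 m.
ω = v/|dx/dθ| = 7.78/0.065069 = 119.57 rad/s.
N = 60ω/(2π) = 1141.8 rpm.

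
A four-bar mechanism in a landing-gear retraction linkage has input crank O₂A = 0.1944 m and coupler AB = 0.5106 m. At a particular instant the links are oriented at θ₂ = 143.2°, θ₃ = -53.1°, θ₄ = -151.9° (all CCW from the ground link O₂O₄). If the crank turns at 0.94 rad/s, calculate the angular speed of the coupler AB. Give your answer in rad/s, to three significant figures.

0.328

ω₂ = 0.94 rad/s
Differentiating the loop-closure r₂e^{iθ₂}+r₃e^{iθ₃}=r₁+r₄e^{iθ₄} gives r₂ω₂e^{iθ₂}+r₃ω₃e^{iθ₃}=r₄ω₄e^{iθ₄}.
Eliminating the other unknown: ω₃ = r₂ω₂ sin(θ₄−θ₂) / [r₃ sin(θ₃−θ₄)].
Numerator sine = +0.90557; denominator sine = +0.98823.
Result = 0.1944·0.94·(+0.90557) / (0.5106·(+0.98823)) = +0.32795 rad/s; magnitude 0.32795 rad/s.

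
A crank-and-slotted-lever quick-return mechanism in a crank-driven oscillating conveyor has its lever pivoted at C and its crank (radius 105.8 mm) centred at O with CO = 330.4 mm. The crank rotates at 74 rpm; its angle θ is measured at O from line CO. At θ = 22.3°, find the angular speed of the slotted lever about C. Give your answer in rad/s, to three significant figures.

1.82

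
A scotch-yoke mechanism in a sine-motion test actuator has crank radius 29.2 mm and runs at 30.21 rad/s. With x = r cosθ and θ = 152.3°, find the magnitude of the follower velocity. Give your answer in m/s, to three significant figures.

0.410

ω = 30.21 rad/s
x = r cosθ ⇒ ẋ = −rω sinθ.
|v| = rω|sinθ| = 0.0292·30.21·|sin 152.3°| = 0.41005 m/s.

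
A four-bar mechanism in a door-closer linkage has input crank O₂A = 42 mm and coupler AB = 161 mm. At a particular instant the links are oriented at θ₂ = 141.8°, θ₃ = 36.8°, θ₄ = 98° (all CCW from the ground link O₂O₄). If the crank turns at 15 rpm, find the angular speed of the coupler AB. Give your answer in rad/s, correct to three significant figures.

ω₂ = 1.571 rad/s (from 15 rpm).
Differentiating the loop-closure r₂e^{iθ₂}+r₃e^{iθ₃}=r₁+r₄e^{iθ₄} gives r₂ω₂e^{iθ₂}+r₃ω₃e^{iθ₃}=r₄ω₄e^{iθ₄}.
Eliminating the other unknown: ω₃ = r₂ω₂ sin(θ₄−θ₂) / [r₃ sin(θ₃−θ₄)].
Numerator sine = -0.69214; denominator sine = -0.87631.
Result = 0.042·1.571·(-0.69214) / (0.161·(-0.87631)) = +0.32366 rad/s; magnitude 0.32366 rad/s.

0.324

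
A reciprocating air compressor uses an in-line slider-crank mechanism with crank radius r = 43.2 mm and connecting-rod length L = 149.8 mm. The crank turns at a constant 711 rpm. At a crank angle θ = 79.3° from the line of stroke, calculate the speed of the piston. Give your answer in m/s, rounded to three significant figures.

3.34

ω = 2π·711/60 = 74.46 rad/s
For an in-line slider-crank, x = r cosθ + √(L² − r² sin²θ), so v = −rω sinθ·[1 + r cosθ/√(L² − r² sin²θ)].
With r = 0.0432 m, L = 0.1498 m, θ = 79.3°: √(L² − r² sin²θ) = 0.14366 m.
v = −0.0432·74.46·0.98261·[1 + 0.0432·0.18567/0.14366] = -3.337 m/s.
|v| = 3.337 m/s.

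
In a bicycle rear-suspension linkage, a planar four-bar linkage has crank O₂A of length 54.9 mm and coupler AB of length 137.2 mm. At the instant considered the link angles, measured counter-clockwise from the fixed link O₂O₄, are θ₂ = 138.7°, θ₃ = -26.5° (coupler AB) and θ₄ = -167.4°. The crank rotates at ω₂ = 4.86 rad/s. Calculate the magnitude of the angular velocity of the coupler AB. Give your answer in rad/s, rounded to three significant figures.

ω₂ = 4.86 rad/s
Differentiating the loop-closure r₂e^{iθ₂}+r₃e^{iθ₃}=r₁+r₄e^{iθ₄} gives r₂ω₂e^{iθ₂}+r₃ω₃e^{iθ₃}=r₄ω₄e^{iθ₄}.
Eliminating the other unknown: ω₃ = r₂ω₂ sin(θ₄−θ₂) / [r₃ sin(θ₃−θ₄)].
Numerator sine = +0.80799; denominator sine = +0.63068.
Result = 0.0549·4.86·(+0.80799) / (0.1372·(+0.63068)) = +2.4915 rad/s; magnitude 2.4915 rad/s.

2.49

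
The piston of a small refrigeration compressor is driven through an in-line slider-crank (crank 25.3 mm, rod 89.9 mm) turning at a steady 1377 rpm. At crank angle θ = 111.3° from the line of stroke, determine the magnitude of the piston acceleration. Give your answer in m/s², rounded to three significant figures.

ω = 2π·1377/60 = 144.2 rad/s
x(θ) = r cosθ + √(L² − r² sin²θ); with ω constant, a = ω²·d²x/dθ².
d²x/dθ² = −r cosθ − r²(cos2θ)/√u − r⁴ sin²2θ/(4u^{3/2}),  u = L² − r² sin²θ = 0.00752638 m².
Substituting r = 0.0253 m, L = 0.0899 m, θ = 111.3°: d²x/dθ² = +0.014549 m.
a = ω²·d²x/dθ² = (144.2)²·(+0.014549) = +302.53 m/s²;  |a| = 302.53 m/s².

303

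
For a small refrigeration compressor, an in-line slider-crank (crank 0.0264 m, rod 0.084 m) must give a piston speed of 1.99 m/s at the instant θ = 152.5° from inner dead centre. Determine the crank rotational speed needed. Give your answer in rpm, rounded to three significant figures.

2170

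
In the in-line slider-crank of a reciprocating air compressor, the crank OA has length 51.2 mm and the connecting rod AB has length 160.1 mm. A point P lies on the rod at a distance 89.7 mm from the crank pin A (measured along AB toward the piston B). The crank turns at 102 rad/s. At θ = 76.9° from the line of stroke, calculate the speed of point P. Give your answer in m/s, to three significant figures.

5.33

ω = 102 rad/s.  Crank-pin speed |V_A| = rω = 5.2224 m/s, perpendicular to OA.
Rod angle: sinφ = −(r/L) sinθ ⇒ φ = -18.148°; ω_rod = −rω cosθ/√(L²−r²sin²θ) = -7.7803 rad/s.
V_P = V_A + ω_rod × AP, with AP = 0.0897 m along the rod.
Components: V_Px = −rω sinθ − a·ω_rod·sinφ = -5.3039 m/s;  V_Py = rω cosθ + a·ω_rod·cosφ = +0.52049 m/s.
|V_P| = √(V_Px² + V_Py²) = 5.3293 m/s.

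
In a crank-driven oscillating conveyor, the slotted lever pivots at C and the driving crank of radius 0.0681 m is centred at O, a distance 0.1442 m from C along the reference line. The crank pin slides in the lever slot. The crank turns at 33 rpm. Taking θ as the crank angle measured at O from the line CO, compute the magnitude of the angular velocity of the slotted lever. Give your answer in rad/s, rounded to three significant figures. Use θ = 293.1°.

ω = 3.456 rad/s (from 33 rpm).
Crank pin A relative to C: A = (d + r cosθ, r sinθ); lever angle φ = atan2(r sinθ, d + r cosθ).
Differentiating tanφ: φ̇ = rω(d cosθ + r)/(d² + r² + 2dr cosθ).
d² + r² + 2dr cosθ = |CA|² = 0.0331368 m²;  d cosθ + r = +0.12468 m.
|ω_lever| = |0.0681·3.456·+0.12468| / 0.0331368 = 0.88544 rad/s.

0.885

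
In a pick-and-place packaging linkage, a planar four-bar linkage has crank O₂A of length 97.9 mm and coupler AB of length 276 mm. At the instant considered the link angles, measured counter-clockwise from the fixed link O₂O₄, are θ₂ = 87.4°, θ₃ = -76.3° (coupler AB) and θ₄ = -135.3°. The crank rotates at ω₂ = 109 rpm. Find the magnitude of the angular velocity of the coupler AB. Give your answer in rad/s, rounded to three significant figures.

3.20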